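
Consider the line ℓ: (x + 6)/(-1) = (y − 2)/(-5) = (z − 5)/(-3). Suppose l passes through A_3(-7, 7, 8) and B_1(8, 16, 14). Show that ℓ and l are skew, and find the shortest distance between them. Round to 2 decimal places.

ℓ has direction (-1, -5, -3) through (-6, 2, 5).
A direction vector for l is B_1 − A_3 = (15, 9, 6).
Common perpendicular direction n = (-1, -5, -3) × (15, 9, 6) = (-3, -39, 66).
With w = (-7, 7, 8) − (-6, 2, 5) = (-1, 5, 3), w · n = 6.
Since n ≠ 0 the lines are not parallel, and w · n = 6 ≠ 0 so they do not intersect; hence they are skew.
Distance = |w · n| / |n| = |6| / √5886 ≈ 0.08.

0.08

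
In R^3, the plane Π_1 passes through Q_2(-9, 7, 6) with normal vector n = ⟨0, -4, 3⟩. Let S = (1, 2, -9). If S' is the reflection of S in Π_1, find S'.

Π_1: n·r = n·Q_2 gives -4y + 3z = -10.
λ = (n·S − d)/|n|² = (-35 − (-10))/25 = -1.
Reflection = S − 2λn = (1, 2, -9) − (-2)·(0, -4, 3) = (1, -6, -3).

(1, -6, -3)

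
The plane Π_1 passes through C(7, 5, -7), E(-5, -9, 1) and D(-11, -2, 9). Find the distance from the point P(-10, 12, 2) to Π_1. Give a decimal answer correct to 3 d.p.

CE = (-12, -14, 8), CD = (-18, -7, 16); a normal to Π_1 is CE × CD = (-168, 48, -168).
Using C: Π_1 has equation -168x + 48y - 168z = 240.
n·P − d = (-168)·(-10) + (48)·(12) + (-168)·(2) − 240 = 1680; |n| = √58752.
Distance = |1680| / √58752 = 1680/√58752 ≈ 6.931.

6.931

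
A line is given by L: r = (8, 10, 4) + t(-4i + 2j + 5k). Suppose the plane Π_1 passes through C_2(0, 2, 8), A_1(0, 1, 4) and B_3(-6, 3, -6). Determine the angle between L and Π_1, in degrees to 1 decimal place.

C_2A_1 = (0, -1, -4), C_2B_3 = (-6, 1, -14); a normal to Π_1 is C_2A_1 × C_2B_3 = (18, 24, -6).
Using C_2: Π_1 has equation 18x + 24y - 6z = 0.
sin θ = |n·v| / (|n||v|) = |-54| / (√936 · √45) = 0.26312.
θ ≈ 15.3°.

15.3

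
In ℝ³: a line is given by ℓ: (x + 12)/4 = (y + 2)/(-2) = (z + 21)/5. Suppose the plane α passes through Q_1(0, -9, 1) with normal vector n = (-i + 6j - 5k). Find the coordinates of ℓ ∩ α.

ℓ has direction (4, -2, 5) through (-12, -2, -21).
α: n·r = n·Q_1 gives -x + 6y - 5z = -59.
Substitute r = (-12, -2, -21) + t(4, -2, 5) into the plane: 105 + (-41)t = -59, so t = 4.
Intersection: (-12, -2, -21) + 4·(4, -2, 5) = (4, -10, -1).

(4, -10, -1)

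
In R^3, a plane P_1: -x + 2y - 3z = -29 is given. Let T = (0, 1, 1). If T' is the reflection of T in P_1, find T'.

(4, -7, 13)

λ = (n·T − d)/|n|² = (-1 − (-29))/14 = 2.
Reflection = T − 2λn = (0, 1, 1) − 4·(-1, 2, -3) = (4, -7, 13).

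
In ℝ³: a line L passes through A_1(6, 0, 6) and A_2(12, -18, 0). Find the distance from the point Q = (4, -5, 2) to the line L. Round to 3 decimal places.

A direction vector for L is A_2 − A_1 = (6, -18, -6).
Taking (6, 0, 6) on L with direction v = (6, -18, -6): w = Q − (6, 0, 6) = (-2, -5, -4), and w × v = (-42, -36, 66).
Distance = |w × v| / |v| = √7416 / √396 ≈ 4.328.

4.328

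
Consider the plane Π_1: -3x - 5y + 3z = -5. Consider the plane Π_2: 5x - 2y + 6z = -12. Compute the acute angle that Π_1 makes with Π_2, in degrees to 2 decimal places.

cos θ = |n₁·n₂| / (|n₁||n₂|) = |13| / (√43 · √65).
θ = arccos(0.24590) ≈ 75.77°.

75.77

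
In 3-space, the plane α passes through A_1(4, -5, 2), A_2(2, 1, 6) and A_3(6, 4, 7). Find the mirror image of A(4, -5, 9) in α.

A_1A_2 = (-2, 6, 4), A_1A_3 = (2, 9, 5); a normal to α is A_1A_2 × A_1A_3 = (-6, 18, -30).
Using A_1: α has equation -6x + 18y - 30z = -174.
λ = (n·A − d)/|n|² = (-384 − (-174))/1260 = -1/6.
Reflection = A − 2λn = (4, -5, 9) − (-1/3)·(-6, 18, -30) = (2, 1, -1).

(2, 1, -1)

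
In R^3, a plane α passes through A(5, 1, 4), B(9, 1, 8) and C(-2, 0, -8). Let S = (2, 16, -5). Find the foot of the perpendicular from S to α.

AB = (4, 0, 4), AC = (-7, -1, -12); a normal to α is AB × AC = (4, 20, -4).
Using A: α has equation 4x + 20y - 4z = 24.
Foot = S − λn with λ = (n·S − d)/|n|² = (348 − 24)/432 = 3/4.
Foot = (2, 16, -5) − (3/4)·(4, 20, -4) = (-1, 1, -2).

(-1, 1, -2)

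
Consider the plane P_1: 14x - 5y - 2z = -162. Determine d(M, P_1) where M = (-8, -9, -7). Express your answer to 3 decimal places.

n·M − d = (14)·(-8) + (-5)·(-9) + (-2)·(-7) − (-162) = 109; |n| = √225.
Distance = |109| / √225 = 109/√225 ≈ 7.267.

7.267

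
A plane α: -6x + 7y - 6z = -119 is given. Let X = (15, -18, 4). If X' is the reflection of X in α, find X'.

λ = (n·X − d)/|n|² = (-240 − (-119))/121 = -1.
Reflection = X − 2λn = (15, -18, 4) − (-2)·(-6, 7, -6) = (3, -4, -8).

(3, -4, -8)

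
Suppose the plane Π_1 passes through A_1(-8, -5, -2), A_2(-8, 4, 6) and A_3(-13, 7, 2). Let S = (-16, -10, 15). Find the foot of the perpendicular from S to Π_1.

A_1A_2 = (0, 9, 8), A_1A_3 = (-5, 12, 4); a normal to Π_1 is A_1A_2 × A_1A_3 = (-60, -40, 45).
Using A_1: Π_1 has equation -60x - 40y + 45z = 590.
Foot = S − λn with λ = (n·S − d)/|n|² = (2035 − 590)/7225 = 1/5.
Foot = (-16, -10, 15) − (1/5)·(-60, -40, 45) = (-4, -2, 6).

(-4, -2, 6)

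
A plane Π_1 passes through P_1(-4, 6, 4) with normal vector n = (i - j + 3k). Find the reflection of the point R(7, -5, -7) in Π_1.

Π_1: n·r = n·P_1 gives x - y + 3z = 2.
λ = (n·R − d)/|n|² = (-9 − 2)/11 = -1.
Reflection = R − 2λn = (7, -5, -7) − (-2)·(1, -1, 3) = (9, -7, -1).

(9, -7, -1)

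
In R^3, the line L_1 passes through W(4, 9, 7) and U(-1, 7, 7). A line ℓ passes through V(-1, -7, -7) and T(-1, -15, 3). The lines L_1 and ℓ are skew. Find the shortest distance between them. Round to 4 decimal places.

A direction vector for L_1 is U − W = (-5, -2, 0).
A direction vector for ℓ is T − V = (0, -8, 10).
Common perpendicular direction n = (-5, -2, 0) × (0, -8, 10) = (-20, 50, 40).
With w = (-1, -7, -7) − (4, 9, 7) = (-5, -16, -14), w · n = -1260.
Distance = |w · n| / |n| = |-1260| / √4500 ≈ 18.7830.

18.7830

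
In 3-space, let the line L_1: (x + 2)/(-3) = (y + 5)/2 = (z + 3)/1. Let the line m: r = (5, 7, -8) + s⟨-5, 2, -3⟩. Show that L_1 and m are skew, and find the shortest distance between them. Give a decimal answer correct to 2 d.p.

14.69

L_1 has direction (-3, 2, 1) through (-2, -5, -3).
Common perpendicular direction n = (-3, 2, 1) × (-5, 2, -3) = (-8, -14, 4).
With w = (5, 7, -8) − (-2, -5, -3) = (7, 12, -5), w · n = -244.
Since n ≠ 0 the lines are not parallel, and w · n = -244 ≠ 0 so they do not intersect; hence they are skew.
Distance = |w · n| / |n| = |-244| / √276 ≈ 14.69.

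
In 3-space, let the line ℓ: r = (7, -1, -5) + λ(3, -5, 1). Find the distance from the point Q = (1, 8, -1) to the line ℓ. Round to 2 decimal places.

Taking (7, -1, -5) on ℓ with direction v = (3, -5, 1): w = Q − (7, -1, -5) = (-6, 9, 4), and w × v = (29, 18, 3).
Distance = |w × v| / |v| = √1174 / √35 ≈ 5.79.

5.79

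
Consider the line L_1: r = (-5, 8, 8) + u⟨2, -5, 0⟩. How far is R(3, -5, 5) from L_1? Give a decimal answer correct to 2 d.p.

Taking (-5, 8, 8) on L_1 with direction v = (2, -5, 0): w = R − (-5, 8, 8) = (8, -13, -3), and w × v = (-15, -6, -14).
Distance = |w × v| / |v| = √457 / √29 ≈ 3.97.

3.97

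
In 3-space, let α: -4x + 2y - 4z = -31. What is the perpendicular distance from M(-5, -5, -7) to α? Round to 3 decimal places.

11.500

n·M − d = (-4)·(-5) + (2)·(-5) + (-4)·(-7) − (-31) = 69; |n| = √36.
Distance = |69| / √36 = 69/√36 ≈ 11.500.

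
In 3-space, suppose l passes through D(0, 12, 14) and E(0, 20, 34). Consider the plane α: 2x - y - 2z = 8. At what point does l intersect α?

(0, 4, -6)

A direction vector for l is E − D = (0, 8, 20).
Substitute r = (0, 12, 14) + t(0, 8, 20) into the plane: -40 + (-48)t = 8, so t = -1.
Intersection: (0, 12, 14) + (-1)·(0, 8, 20) = (0, 4, -6).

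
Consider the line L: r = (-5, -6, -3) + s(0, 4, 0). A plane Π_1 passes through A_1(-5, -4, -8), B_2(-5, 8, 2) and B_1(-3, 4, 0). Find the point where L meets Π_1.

A_1B_2 = (0, 12, 10), A_1B_1 = (2, 8, 8); a normal to Π_1 is A_1B_2 × A_1B_1 = (16, 20, -24).
Using A_1: Π_1 has equation 16x + 20y - 24z = 32.
Substitute r = (-5, -6, -3) + t(0, 4, 0) into the plane: -128 + 80t = 32, so t = 2.
Intersection: (-5, -6, -3) + 2·(0, 4, 0) = (-5, 2, -3).

(-5, 2, -3)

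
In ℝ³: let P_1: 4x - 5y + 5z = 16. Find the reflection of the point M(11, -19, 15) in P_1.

(-13, 11, -15)

λ = (n·M − d)/|n|² = (214 − 16)/66 = 3.
Reflection = M − 2λn = (11, -19, 15) − 6·(4, -5, 5) = (-13, 11, -15).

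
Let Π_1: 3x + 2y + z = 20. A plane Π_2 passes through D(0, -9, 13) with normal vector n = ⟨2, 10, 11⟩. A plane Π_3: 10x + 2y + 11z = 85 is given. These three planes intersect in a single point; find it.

(5, 1, 3)

Π_2: n·r = n·D gives 2x + 10y + 11z = 53.
Solving the 3×3 linear system 3x + 2y + z = 20, 2x + 10y + 11z = 53, 10x + 2y + 11z = 85 (e.g. by elimination or Cramer's rule, determinant = 344) gives (5, 1, 3).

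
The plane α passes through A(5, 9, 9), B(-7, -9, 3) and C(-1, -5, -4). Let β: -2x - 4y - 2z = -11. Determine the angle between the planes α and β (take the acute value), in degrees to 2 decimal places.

86.51

AB = (-12, -18, -6), AC = (-6, -14, -13); a normal to α is AB × AC = (150, -120, 60).
Using A: α has equation 150x - 120y + 60z = 210.
cos θ = |n₁·n₂| / (|n₁||n₂|) = |60| / (√40500 · √24).
θ = arccos(0.06086) ≈ 86.51°.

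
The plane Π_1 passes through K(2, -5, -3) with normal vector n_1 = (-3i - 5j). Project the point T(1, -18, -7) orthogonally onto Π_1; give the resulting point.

(7, -8, -7)

Π_1: n_1·r = n_1·K gives -3x - 5y = 19.
Foot = T − λn with λ = (n·T − d)/|n|² = (87 − 19)/34 = 2.
Foot = (1, -18, -7) − 2·(-3, -5, 0) = (7, -8, -7).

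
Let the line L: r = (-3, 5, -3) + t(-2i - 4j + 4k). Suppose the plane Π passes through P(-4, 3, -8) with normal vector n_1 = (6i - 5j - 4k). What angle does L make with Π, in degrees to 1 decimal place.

Π: n_1·r = n_1·P gives 6x - 5y - 4z = -7.
sin θ = |n·v| / (|n||v|) = |-8| / (√77 · √36) = 0.15195.
θ ≈ 8.7°.

8.7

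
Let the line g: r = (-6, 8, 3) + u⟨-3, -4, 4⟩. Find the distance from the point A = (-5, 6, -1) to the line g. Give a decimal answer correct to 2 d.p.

Taking (-6, 8, 3) on g with direction v = (-3, -4, 4): w = A − (-6, 8, 3) = (1, -2, -4), and w × v = (-24, 8, -10).
Distance = |w × v| / |v| = √740 / √41 ≈ 4.25.

4.25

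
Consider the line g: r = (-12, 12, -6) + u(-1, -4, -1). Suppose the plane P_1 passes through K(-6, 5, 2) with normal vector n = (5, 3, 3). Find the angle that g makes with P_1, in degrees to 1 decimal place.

P_1: n·r = n·K gives 5x + 3y + 3z = -9.
sin θ = |n·v| / (|n||v|) = |-20| / (√43 · √18) = 0.71889.
θ ≈ 46.0°.

46.0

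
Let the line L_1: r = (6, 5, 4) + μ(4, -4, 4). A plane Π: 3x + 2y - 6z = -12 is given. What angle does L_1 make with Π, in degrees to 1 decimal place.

sin θ = |n·v| / (|n||v|) = |-20| / (√49 · √48) = 0.41239.
θ ≈ 24.4°.

24.4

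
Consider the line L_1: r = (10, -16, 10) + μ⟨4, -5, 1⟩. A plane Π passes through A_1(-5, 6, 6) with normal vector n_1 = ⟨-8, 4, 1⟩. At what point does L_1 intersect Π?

(-6, 4, 6)

Π: n_1·r = n_1·A_1 gives -8x + 4y + z = 70.
Substitute r = (10, -16, 10) + t(4, -5, 1) into the plane: -134 + (-51)t = 70, so t = -4.
Intersection: (10, -16, 10) + (-4)·(4, -5, 1) = (-6, 4, 6).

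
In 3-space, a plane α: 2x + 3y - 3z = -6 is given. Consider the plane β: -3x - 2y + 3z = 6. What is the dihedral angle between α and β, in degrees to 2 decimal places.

17.34

cos θ = |n₁·n₂| / (|n₁||n₂|) = |-21| / (√22 · √22).
θ = arccos(0.95455) ≈ 17.34°.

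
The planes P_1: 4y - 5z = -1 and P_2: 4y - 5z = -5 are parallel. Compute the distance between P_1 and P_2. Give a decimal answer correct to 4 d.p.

Same normal n = (0, 4, -5) with |n| = √41; distance = |-1 − (-5)| / |n| = 4/√41 ≈ 0.6247.

0.6247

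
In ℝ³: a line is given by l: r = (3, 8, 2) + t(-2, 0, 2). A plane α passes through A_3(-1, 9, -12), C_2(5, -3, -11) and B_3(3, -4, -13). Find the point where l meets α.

(9, 8, -4)

A_3C_2 = (6, -12, 1), A_3B_3 = (4, -13, -1); a normal to α is A_3C_2 × A_3B_3 = (25, 10, -30).
Using A_3: α has equation 25x + 10y - 30z = 425.
Substitute r = (3, 8, 2) + t(-2, 0, 2) into the plane: 95 + (-110)t = 425, so t = -3.
Intersection: (3, 8, 2) + (-3)·(-2, 0, 2) = (9, 8, -4).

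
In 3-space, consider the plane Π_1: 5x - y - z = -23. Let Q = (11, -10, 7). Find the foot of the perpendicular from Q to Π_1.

Foot = Q − λn with λ = (n·Q − d)/|n|² = (58 − (-23))/27 = 3.
Foot = (11, -10, 7) − 3·(5, -1, -1) = (-4, -7, 10).

(-4, -7, 10)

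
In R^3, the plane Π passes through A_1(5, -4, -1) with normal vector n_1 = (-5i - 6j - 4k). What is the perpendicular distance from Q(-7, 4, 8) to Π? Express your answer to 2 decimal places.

2.74

Π: n_1·r = n_1·A_1 gives -5x - 6y - 4z = 3.
n·Q − d = (-5)·(-7) + (-6)·(4) + (-4)·(8) − 3 = -24; |n| = √77.
Distance = |-24| / √77 = 24/√77 ≈ 2.74.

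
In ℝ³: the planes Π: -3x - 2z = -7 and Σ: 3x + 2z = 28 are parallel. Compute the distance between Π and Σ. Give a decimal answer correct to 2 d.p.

5.82

Rescale Σ by 1/(-1): -3x - 2z = -28. Then distance = |-7 − (-28)| / √13 ≈ 5.82.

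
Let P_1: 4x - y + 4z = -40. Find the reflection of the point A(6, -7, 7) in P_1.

(-18, -1, -17)

λ = (n·A − d)/|n|² = (59 − (-40))/33 = 3.
Reflection = A − 2λn = (6, -7, 7) − 6·(4, -1, 4) = (-18, -1, -17).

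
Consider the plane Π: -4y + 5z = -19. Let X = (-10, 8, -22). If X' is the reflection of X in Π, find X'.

(-10, -16, 8)

λ = (n·X − d)/|n|² = (-142 − (-19))/41 = -3.
Reflection = X − 2λn = (-10, 8, -22) − (-6)·(0, -4, 5) = (-10, -16, 8).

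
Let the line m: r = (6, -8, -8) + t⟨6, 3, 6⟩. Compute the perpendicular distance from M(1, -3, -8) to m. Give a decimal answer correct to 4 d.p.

Taking (6, -8, -8) on m with direction v = (6, 3, 6): w = M − (6, -8, -8) = (-5, 5, 0), and w × v = (30, 30, -45).
Distance = |w × v| / |v| = √3825 / √81 ≈ 6.8718.

6.8718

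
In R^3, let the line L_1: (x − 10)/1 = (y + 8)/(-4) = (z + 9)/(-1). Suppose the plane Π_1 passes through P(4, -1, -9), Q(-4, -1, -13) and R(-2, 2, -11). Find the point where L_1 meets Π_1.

L_1 has direction (1, -4, -1) through (10, -8, -9).
PQ = (-8, 0, -4), PR = (-6, 3, -2); a normal to Π_1 is PQ × PR = (12, 8, -24).
Using P: Π_1 has equation 12x + 8y - 24z = 256.
Substitute r = (10, -8, -9) + t(1, -4, -1) into the plane: 272 + 4t = 256, so t = -4.
Intersection: (10, -8, -9) + (-4)·(1, -4, -1) = (6, 8, -5).

(6, 8, -5)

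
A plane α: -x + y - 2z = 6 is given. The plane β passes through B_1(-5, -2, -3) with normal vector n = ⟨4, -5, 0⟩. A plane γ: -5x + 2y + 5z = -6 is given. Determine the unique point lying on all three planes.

β: n·r = n·B_1 gives 4x - 5y = -10.
Solving the 3×3 linear system -x + y - 2z = 6, 4x - 5y = -10, -5x + 2y + 5z = -6 (e.g. by elimination or Cramer's rule, determinant = 39) gives (0, 2, -2).

(0, 2, -2)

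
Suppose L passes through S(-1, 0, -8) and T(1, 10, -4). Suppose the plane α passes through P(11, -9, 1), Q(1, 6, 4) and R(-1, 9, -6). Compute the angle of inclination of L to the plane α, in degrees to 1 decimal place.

41.2

A direction vector for L is T − S = (2, 10, 4).
PQ = (-10, 15, 3), PR = (-12, 18, -7); a normal to α is PQ × PR = (-159, -106, 0).
Using P: α has equation -159x - 106y = -795.
sin θ = |n·v| / (|n||v|) = |-1378| / (√36517 · √120) = 0.65828.
θ ≈ 41.2°.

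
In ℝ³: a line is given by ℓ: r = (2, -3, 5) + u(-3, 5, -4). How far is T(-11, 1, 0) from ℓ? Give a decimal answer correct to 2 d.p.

9.23

Taking (2, -3, 5) on ℓ with direction v = (-3, 5, -4): w = T − (2, -3, 5) = (-13, 4, -5), and w × v = (9, -37, -53).
Distance = |w × v| / |v| = √4259 / √50 ≈ 9.23.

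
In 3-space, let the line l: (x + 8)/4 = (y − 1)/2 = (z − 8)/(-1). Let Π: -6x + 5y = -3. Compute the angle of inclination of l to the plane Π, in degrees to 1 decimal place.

l has direction (4, 2, -1) through (-8, 1, 8).
sin θ = |n·v| / (|n||v|) = |-14| / (√61 · √21) = 0.39116.
θ ≈ 23.0°.

23.0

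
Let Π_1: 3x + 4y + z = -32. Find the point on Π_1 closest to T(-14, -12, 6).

(-8, -4, 8)

Foot = T − λn with λ = (n·T − d)/|n|² = (-84 − (-32))/26 = -2.
Foot = (-14, -12, 6) − (-2)·(3, 4, 1) = (-8, -4, 8).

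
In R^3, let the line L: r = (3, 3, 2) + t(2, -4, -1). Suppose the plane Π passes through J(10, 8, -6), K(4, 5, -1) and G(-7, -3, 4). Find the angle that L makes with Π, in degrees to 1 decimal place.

50.1

JK = (-6, -3, 5), JG = (-17, -11, 10); a normal to Π is JK × JG = (25, -25, 15).
Using J: Π has equation 25x - 25y + 15z = -40.
sin θ = |n·v| / (|n||v|) = |135| / (√1475 · √21) = 0.76706.
θ ≈ 50.1°.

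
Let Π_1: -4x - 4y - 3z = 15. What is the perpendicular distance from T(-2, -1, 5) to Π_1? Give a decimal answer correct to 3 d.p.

2.811

n·T − d = (-4)·(-2) + (-4)·(-1) + (-3)·(5) − 15 = -18; |n| = √41.
Distance = |-18| / √41 = 18/√41 ≈ 2.811.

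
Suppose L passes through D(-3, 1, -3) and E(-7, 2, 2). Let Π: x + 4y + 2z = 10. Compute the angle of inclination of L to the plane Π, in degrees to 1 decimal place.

19.7

A direction vector for L is E − D = (-4, 1, 5).
sin θ = |n·v| / (|n||v|) = |10| / (√21 · √42) = 0.33672.
θ ≈ 19.7°.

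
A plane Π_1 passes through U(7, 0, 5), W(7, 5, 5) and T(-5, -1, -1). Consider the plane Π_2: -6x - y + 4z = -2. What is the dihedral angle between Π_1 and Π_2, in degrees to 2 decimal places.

UW = (0, 5, 0), UT = (-12, -1, -6); a normal to Π_1 is UW × UT = (-30, 0, 60).
Using U: Π_1 has equation -30x + 60z = 90.
cos θ = |n₁·n₂| / (|n₁||n₂|) = |420| / (√4500 · √53).
θ = arccos(0.86001) ≈ 30.68°.

30.68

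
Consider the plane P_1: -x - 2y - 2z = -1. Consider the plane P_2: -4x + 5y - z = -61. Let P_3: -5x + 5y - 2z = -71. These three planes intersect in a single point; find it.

(7, -6, 3)

Solving the 3×3 linear system -x - 2y - 2z = -1, -4x + 5y - z = -61, -5x + 5y - 2z = -71 (e.g. by elimination or Cramer's rule, determinant = 1) gives (7, -6, 3).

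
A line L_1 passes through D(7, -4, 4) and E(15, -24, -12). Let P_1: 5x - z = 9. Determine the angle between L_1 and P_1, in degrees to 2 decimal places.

A direction vector for L_1 is E − D = (8, -20, -16).
sin θ = |n·v| / (|n||v|) = |56| / (√26 · √720) = 0.40929.
θ ≈ 24.16°.

24.16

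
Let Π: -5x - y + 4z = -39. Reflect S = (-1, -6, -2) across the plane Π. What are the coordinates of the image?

(9, -4, -10)

λ = (n·S − d)/|n|² = (3 − (-39))/42 = 1.
Reflection = S − 2λn = (-1, -6, -2) − 2·(-5, -1, 4) = (9, -4, -10).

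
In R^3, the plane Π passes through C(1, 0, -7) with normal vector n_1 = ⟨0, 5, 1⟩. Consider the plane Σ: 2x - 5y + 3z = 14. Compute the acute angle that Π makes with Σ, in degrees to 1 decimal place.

Π: n_1·r = n_1·C gives 5y + z = -7.
cos θ = |n₁·n₂| / (|n₁||n₂|) = |-22| / (√26 · √38).
θ = arccos(0.69991) ≈ 45.6°.

45.6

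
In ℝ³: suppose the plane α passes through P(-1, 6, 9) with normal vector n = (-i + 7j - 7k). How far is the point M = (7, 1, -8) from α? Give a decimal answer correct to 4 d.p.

α: n·r = n·P gives -x + 7y - 7z = -20.
n·M − d = (-1)·(7) + (7)·(1) + (-7)·(-8) − (-20) = 76; |n| = √99.
Distance = |76| / √99 = 76/√99 ≈ 7.6383.

7.6383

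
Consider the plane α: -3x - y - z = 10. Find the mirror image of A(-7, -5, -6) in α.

(5, -1, -2)

λ = (n·A − d)/|n|² = (32 − 10)/11 = 2.
Reflection = A − 2λn = (-7, -5, -6) − 4·(-3, -1, -1) = (5, -1, -2).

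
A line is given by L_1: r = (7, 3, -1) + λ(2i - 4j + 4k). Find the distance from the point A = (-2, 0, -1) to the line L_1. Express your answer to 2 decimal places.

Taking (7, 3, -1) on L_1 with direction v = (2, -4, 4): w = A − (7, 3, -1) = (-9, -3, 0), and w × v = (-12, 36, 42).
Distance = |w × v| / |v| = √3204 / √36 ≈ 9.43.

9.43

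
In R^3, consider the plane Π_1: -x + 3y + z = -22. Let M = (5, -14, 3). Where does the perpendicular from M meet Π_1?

(3, -8, 5)

Foot = M − λn with λ = (n·M − d)/|n|² = (-44 − (-22))/11 = -2.
Foot = (5, -14, 3) − (-2)·(-1, 3, 1) = (3, -8, 5).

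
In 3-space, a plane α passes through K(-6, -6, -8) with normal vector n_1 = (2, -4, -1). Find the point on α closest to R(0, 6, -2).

(4, -2, -4)

α: n_1·r = n_1·K gives 2x - 4y - z = 20.
Foot = R − λn with λ = (n·R − d)/|n|² = (-22 − 20)/21 = -2.
Foot = (0, 6, -2) − (-2)·(2, -4, -1) = (4, -2, -4).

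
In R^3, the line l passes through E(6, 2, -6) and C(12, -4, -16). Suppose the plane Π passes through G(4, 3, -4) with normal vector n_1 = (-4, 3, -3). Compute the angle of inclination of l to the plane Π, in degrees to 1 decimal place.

9.0

A direction vector for l is C − E = (6, -6, -10).
Π: n_1·r = n_1·G gives -4x + 3y - 3z = 5.
sin θ = |n·v| / (|n||v|) = |-12| / (√34 · √172) = 0.15692.
θ ≈ 9.0°.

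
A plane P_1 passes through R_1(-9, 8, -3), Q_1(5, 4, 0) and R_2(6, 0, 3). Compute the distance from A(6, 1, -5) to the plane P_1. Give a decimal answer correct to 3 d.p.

R_1Q_1 = (14, -4, 3), R_1R_2 = (15, -8, 6); a normal to P_1 is R_1Q_1 × R_1R_2 = (0, -39, -52).
Using R_1: P_1 has equation -39y - 52z = -156.
n·A − d = (0)·(6) + (-39)·(1) + (-52)·(-5) − (-156) = 377; |n| = √4225.
Distance = |377| / √4225 = 377/√4225 ≈ 5.800.

5.800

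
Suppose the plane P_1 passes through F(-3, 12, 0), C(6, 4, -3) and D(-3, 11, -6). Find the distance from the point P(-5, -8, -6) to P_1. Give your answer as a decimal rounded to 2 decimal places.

15.75

FC = (9, -8, -3), FD = (0, -1, -6); a normal to P_1 is FC × FD = (45, 54, -9).
Using F: P_1 has equation 45x + 54y - 9z = 513.
n·P − d = (45)·(-5) + (54)·(-8) + (-9)·(-6) − 513 = -1116; |n| = √5022.
Distance = |-1116| / √5022 = 1116/√5022 ≈ 15.75.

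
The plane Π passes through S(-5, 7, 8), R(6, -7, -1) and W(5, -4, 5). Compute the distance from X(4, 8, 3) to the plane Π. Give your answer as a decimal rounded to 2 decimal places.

SR = (11, -14, -9), SW = (10, -11, -3); a normal to Π is SR × SW = (-57, -57, 19).
Using S: Π has equation -57x - 57y + 19z = 38.
n·X − d = (-57)·(4) + (-57)·(8) + (19)·(3) − 38 = -665; |n| = √6859.
Distance = |-665| / √6859 = 665/√6859 ≈ 8.03.

8.03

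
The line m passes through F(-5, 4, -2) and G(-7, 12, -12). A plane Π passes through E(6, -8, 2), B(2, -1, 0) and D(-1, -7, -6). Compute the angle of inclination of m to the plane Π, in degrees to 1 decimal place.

31.1

A direction vector for m is G − F = (-2, 8, -10).
EB = (-4, 7, -2), ED = (-7, 1, -8); a normal to Π is EB × ED = (-54, -18, 45).
Using E: Π has equation -54x - 18y + 45z = -90.
sin θ = |n·v| / (|n||v|) = |-486| / (√5265 · √168) = 0.51675.
θ ≈ 31.1°.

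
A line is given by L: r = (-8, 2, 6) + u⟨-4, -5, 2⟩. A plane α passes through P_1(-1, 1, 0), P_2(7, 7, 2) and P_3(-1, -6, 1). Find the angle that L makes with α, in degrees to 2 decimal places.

P_1P_2 = (8, 6, 2), P_1P_3 = (0, -7, 1); a normal to α is P_1P_2 × P_1P_3 = (20, -8, -56).
Using P_1: α has equation 20x - 8y - 56z = -28.
sin θ = |n·v| / (|n||v|) = |-152| / (√3600 · √45) = 0.37765.
θ ≈ 22.19°.

22.19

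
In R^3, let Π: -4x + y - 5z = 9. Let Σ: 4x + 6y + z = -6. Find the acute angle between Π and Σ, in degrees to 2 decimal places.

cos θ = |n₁·n₂| / (|n₁||n₂|) = |-15| / (√42 · √53).
θ = arccos(0.31793) ≈ 71.46°.

71.46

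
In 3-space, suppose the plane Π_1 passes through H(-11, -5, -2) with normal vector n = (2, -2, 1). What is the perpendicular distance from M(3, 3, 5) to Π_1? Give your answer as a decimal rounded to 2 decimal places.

6.33

Π_1: n·r = n·H gives 2x - 2y + z = -14.
n·M − d = (2)·(3) + (-2)·(3) + (1)·(5) − (-14) = 19; |n| = √9.
Distance = |19| / √9 = 19/√9 ≈ 6.33.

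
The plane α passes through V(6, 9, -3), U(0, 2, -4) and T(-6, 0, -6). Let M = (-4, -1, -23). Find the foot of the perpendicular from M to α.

(-10, 2, -8)

VU = (-6, -7, -1), VT = (-12, -9, -3); a normal to α is VU × VT = (12, -6, -30).
Using V: α has equation 12x - 6y - 30z = 108.
Foot = M − λn with λ = (n·M − d)/|n|² = (648 − 108)/1080 = 1/2.
Foot = (-4, -1, -23) − (1/2)·(12, -6, -30) = (-10, 2, -8).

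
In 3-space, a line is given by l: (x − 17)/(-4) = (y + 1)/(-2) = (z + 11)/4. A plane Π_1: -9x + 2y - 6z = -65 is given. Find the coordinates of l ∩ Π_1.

(5, -7, 1)

l has direction (-4, -2, 4) through (17, -1, -11).
Substitute r = (17, -1, -11) + t(-4, -2, 4) into the plane: -89 + 8t = -65, so t = 3.
Intersection: (17, -1, -11) + 3·(-4, -2, 4) = (5, -7, 1).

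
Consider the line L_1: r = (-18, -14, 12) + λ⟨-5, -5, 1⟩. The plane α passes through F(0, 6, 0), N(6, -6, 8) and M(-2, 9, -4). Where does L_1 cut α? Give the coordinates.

FN = (6, -12, 8), FM = (-2, 3, -4); a normal to α is FN × FM = (24, 8, -6).
Using F: α has equation 24x + 8y - 6z = 48.
Substitute r = (-18, -14, 12) + t(-5, -5, 1) into the plane: -616 + (-166)t = 48, so t = -4.
Intersection: (-18, -14, 12) + (-4)·(-5, -5, 1) = (2, 6, 8).

(2, 6, 8)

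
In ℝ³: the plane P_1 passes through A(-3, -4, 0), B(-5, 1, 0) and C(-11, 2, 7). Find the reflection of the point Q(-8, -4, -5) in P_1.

(2, 0, 3)

AB = (-2, 5, 0), AC = (-8, 6, 7); a normal to P_1 is AB × AC = (35, 14, 28).
Using A: P_1 has equation 35x + 14y + 28z = -161.
λ = (n·Q − d)/|n|² = (-476 − (-161))/2205 = -1/7.
Reflection = Q − 2λn = (-8, -4, -5) − (-2/7)·(35, 14, 28) = (2, 0, 3).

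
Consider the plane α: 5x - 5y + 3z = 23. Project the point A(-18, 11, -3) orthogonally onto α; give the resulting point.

Foot = A − λn with λ = (n·A − d)/|n|² = (-154 − 23)/59 = -3.
Foot = (-18, 11, -3) − (-3)·(5, -5, 3) = (-3, -4, 6).

(-3, -4, 6)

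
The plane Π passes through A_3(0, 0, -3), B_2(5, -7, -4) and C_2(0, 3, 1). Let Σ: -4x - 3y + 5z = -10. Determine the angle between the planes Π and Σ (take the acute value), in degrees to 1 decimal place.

19.9

A_3B_2 = (5, -7, -1), A_3C_2 = (0, 3, 4); a normal to Π is A_3B_2 × A_3C_2 = (-25, -20, 15).
Using A_3: Π has equation -25x - 20y + 15z = -45.
cos θ = |n₁·n₂| / (|n₁||n₂|) = |235| / (√1250 · √50).
θ = arccos(0.94000) ≈ 19.9°.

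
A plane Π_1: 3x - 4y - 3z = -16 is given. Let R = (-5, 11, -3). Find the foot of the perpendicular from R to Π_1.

Foot = R − λn with λ = (n·R − d)/|n|² = (-50 − (-16))/34 = -1.
Foot = (-5, 11, -3) − (-1)·(3, -4, -3) = (-2, 7, -6).

(-2, 7, -6)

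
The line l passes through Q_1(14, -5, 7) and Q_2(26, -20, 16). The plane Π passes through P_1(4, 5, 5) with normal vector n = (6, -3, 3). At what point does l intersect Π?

(6, 5, 1)

A direction vector for l is Q_2 − Q_1 = (12, -15, 9).
Π: n·r = n·P_1 gives 6x - 3y + 3z = 24.
Substitute r = (14, -5, 7) + t(12, -15, 9) into the plane: 120 + 144t = 24, so t = -2/3.
Intersection: (14, -5, 7) + (-2/3)·(12, -15, 9) = (6, 5, 1).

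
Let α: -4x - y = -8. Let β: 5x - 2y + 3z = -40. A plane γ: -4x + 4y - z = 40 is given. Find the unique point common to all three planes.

(0, 8, -8)

Solving the 3×3 linear system -4x - y = -8, 5x - 2y + 3z = -40, -4x + 4y - z = 40 (e.g. by elimination or Cramer's rule, determinant = 47) gives (0, 8, -8).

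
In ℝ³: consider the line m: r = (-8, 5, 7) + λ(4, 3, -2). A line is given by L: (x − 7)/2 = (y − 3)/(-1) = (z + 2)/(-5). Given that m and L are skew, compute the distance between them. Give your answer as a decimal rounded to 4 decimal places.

7.7569

L has direction (2, -1, -5) through (7, 3, -2).
Common perpendicular direction n = (4, 3, -2) × (2, -1, -5) = (-17, 16, -10).
With w = (7, 3, -2) − (-8, 5, 7) = (15, -2, -9), w · n = -197.
Distance = |w · n| / |n| = |-197| / √645 ≈ 7.7569.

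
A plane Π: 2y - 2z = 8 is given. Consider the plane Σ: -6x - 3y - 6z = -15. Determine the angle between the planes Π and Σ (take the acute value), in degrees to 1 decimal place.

76.4

cos θ = |n₁·n₂| / (|n₁||n₂|) = |6| / (√8 · √81).
θ = arccos(0.23570) ≈ 76.4°.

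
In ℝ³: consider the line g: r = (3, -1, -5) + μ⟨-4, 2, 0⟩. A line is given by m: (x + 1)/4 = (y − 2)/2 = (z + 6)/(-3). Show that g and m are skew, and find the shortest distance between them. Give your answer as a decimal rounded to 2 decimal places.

m has direction (4, 2, -3) through (-1, 2, -6).
Common perpendicular direction n = (-4, 2, 0) × (4, 2, -3) = (-6, -12, -16).
With w = (-1, 2, -6) − (3, -1, -5) = (-4, 3, -1), w · n = 4.
Since n ≠ 0 the lines are not parallel, and w · n = 4 ≠ 0 so they do not intersect; hence they are skew.
Distance = |w · n| / |n| = |4| / √436 ≈ 0.19.

0.19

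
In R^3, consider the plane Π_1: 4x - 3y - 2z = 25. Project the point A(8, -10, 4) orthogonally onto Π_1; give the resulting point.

(4, -7, 6)

Foot = A − λn with λ = (n·A − d)/|n|² = (54 − 25)/29 = 1.
Foot = (8, -10, 4) − 1·(4, -3, -2) = (4, -7, 6).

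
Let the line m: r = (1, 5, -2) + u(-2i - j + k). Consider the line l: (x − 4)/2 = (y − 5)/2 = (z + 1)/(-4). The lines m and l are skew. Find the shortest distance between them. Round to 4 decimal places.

0.6030

l has direction (2, 2, -4) through (4, 5, -1).
Common perpendicular direction n = (-2, -1, 1) × (2, 2, -4) = (2, -6, -2).
With w = (4, 5, -1) − (1, 5, -2) = (3, 0, 1), w · n = 4.
Distance = |w · n| / |n| = |4| / √44 ≈ 0.6030.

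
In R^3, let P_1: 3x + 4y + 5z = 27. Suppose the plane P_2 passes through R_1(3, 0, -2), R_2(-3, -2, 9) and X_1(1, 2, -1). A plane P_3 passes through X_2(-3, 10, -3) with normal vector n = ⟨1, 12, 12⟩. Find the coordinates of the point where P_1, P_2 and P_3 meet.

(-3, -1, 8)

R_1R_2 = (-6, -2, 11), R_1X_1 = (-2, 2, 1); a normal to P_2 is R_1R_2 × R_1X_1 = (-24, -16, -16).
Using R_1: P_2 has equation -24x - 16y - 16z = -40.
P_3: n·r = n·X_2 gives x + 12y + 12z = 81.
Solving the 3×3 linear system 3x + 4y + 5z = 27, -24x - 16y - 16z = -40, x + 12y + 12z = 81 (e.g. by elimination or Cramer's rule, determinant = -272) gives (-3, -1, 8).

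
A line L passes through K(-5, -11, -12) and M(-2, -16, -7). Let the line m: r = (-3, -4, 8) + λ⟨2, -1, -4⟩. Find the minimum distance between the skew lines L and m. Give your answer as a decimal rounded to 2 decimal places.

A direction vector for L is M − K = (3, -5, 5).
Common perpendicular direction n = (3, -5, 5) × (2, -1, -4) = (25, 22, 7).
With w = (-3, -4, 8) − (-5, -11, -12) = (2, 7, 20), w · n = 344.
Distance = |w · n| / |n| = |344| / √1158 ≈ 10.11.

10.11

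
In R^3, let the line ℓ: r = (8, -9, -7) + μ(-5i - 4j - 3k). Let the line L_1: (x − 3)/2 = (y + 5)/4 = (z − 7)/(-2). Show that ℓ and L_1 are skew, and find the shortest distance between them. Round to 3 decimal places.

11.738

L_1 has direction (2, 4, -2) through (3, -5, 7).
Common perpendicular direction n = (-5, -4, -3) × (2, 4, -2) = (20, -16, -12).
With w = (3, -5, 7) − (8, -9, -7) = (-5, 4, 14), w · n = -332.
Since n ≠ 0 the lines are not parallel, and w · n = -332 ≠ 0 so they do not intersect; hence they are skew.
Distance = |w · n| / |n| = |-332| / √800 ≈ 11.738.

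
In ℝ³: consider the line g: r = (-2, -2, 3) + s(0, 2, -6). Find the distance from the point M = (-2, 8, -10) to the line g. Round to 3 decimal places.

Taking (-2, -2, 3) on g with direction v = (0, 2, -6): w = M − (-2, -2, 3) = (0, 10, -13), and w × v = (-34, 0, 0).
Distance = |w × v| / |v| = √1156 / √40 ≈ 5.376.

5.376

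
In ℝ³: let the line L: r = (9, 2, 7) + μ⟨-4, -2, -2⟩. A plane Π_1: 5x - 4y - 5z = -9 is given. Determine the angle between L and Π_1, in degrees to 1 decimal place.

sin θ = |n·v| / (|n||v|) = |-2| / (√66 · √24) = 0.05025.
θ ≈ 2.9°.

2.9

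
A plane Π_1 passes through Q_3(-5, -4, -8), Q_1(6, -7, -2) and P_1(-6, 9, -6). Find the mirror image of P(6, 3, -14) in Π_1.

(-6, -1, 6)

Q_3Q_1 = (11, -3, 6), Q_3P_1 = (-1, 13, 2); a normal to Π_1 is Q_3Q_1 × Q_3P_1 = (-84, -28, 140).
Using Q_3: Π_1 has equation -84x - 28y + 140z = -588.
λ = (n·P − d)/|n|² = (-2548 − (-588))/27440 = -1/14.
Reflection = P − 2λn = (6, 3, -14) − (-1/7)·(-84, -28, 140) = (-6, -1, 6).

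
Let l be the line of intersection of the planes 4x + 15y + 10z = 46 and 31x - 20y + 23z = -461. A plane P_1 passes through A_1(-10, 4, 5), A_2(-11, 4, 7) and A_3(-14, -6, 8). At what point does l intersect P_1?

Direction of l: (4, 15, 10) × (31, -20, 23) = (545, 218, -545).
A point on l: solving the two plane equations with x = 19 gives (19, 18, -30).
A_1A_2 = (-1, 0, 2), A_1A_3 = (-4, -10, 3); a normal to P_1 is A_1A_2 × A_1A_3 = (20, -5, 10).
Using A_1: P_1 has equation 20x - 5y + 10z = -170.
Substitute r = (19, 18, -30) + t(545, 218, -545) into the plane: -10 + 4360t = -170, so t = -4/109.
Intersection: (19, 18, -30) + (-4/109)·(545, 218, -545) = (-1, 10, -10).

(-1, 10, -10)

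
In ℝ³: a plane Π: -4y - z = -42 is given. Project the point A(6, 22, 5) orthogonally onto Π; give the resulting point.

(6, 10, 2)

Foot = A − λn with λ = (n·A − d)/|n|² = (-93 − (-42))/17 = -3.
Foot = (6, 22, 5) − (-3)·(0, -4, -1) = (6, 10, 2).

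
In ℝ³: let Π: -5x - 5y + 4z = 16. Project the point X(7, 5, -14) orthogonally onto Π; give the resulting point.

(-3, -5, -6)

Foot = X − λn with λ = (n·X − d)/|n|² = (-116 − 16)/66 = -2.
Foot = (7, 5, -14) − (-2)·(-5, -5, 4) = (-3, -5, -6).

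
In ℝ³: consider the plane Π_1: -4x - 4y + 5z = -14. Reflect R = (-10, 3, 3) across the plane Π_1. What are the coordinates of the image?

λ = (n·R − d)/|n|² = (43 − (-14))/57 = 1.
Reflection = R − 2λn = (-10, 3, 3) − 2·(-4, -4, 5) = (-2, 11, -7).

(-2, 11, -7)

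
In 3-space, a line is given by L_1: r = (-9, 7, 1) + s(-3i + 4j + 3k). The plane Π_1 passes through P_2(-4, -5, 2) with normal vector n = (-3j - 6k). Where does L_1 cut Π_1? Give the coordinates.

Π_1: n·r = n·P_2 gives -3y - 6z = 3.
Substitute r = (-9, 7, 1) + t(-3, 4, 3) into the plane: -27 + (-30)t = 3, so t = -1.
Intersection: (-9, 7, 1) + (-1)·(-3, 4, 3) = (-6, 3, -2).

(-6, 3, -2)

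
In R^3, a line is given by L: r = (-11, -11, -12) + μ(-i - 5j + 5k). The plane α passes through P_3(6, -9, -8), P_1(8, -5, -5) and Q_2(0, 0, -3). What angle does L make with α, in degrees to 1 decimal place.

78.8

P_3P_1 = (2, 4, 3), P_3Q_2 = (-6, 9, 5); a normal to α is P_3P_1 × P_3Q_2 = (-7, -28, 42).
Using P_3: α has equation -7x - 28y + 42z = -126.
sin θ = |n·v| / (|n||v|) = |357| / (√2597 · √51) = 0.98095.
θ ≈ 78.8°.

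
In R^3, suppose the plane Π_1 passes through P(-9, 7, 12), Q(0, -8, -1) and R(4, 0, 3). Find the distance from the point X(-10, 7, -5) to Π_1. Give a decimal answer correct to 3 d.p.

PQ = (9, -15, -13), PR = (13, -7, -9); a normal to Π_1 is PQ × PR = (44, -88, 132).
Using P: Π_1 has equation 44x - 88y + 132z = 572.
n·X − d = (44)·(-10) + (-88)·(7) + (132)·(-5) − 572 = -2288; |n| = √27104.
Distance = |-2288| / √27104 = 2288/√27104 ≈ 13.898.

13.898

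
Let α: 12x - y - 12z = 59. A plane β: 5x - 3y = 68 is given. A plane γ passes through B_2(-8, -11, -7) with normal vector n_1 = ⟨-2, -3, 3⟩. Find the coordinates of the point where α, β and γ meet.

γ: n_1·r = n_1·B_2 gives -2x - 3y + 3z = 28.
Solving the 3×3 linear system 12x - y - 12z = 59, 5x - 3y = 68, -2x - 3y + 3z = 28 (e.g. by elimination or Cramer's rule, determinant = 159) gives (7, -11, 3).

(7, -11, 3)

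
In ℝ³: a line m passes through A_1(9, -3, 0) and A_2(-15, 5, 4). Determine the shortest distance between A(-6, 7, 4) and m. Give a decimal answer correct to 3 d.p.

A direction vector for m is A_2 − A_1 = (-24, 8, 4).
Taking (9, -3, 0) on m with direction v = (-24, 8, 4): w = A − (9, -3, 0) = (-15, 10, 4), and w × v = (8, -36, 120).
Distance = |w × v| / |v| = √15760 / √656 ≈ 4.901.

4.901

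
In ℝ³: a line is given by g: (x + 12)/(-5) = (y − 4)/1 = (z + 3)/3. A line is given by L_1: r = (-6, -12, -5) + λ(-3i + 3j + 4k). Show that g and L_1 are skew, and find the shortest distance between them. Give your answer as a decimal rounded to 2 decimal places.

g has direction (-5, 1, 3) through (-12, 4, -3).
Common perpendicular direction n = (-5, 1, 3) × (-3, 3, 4) = (-5, 11, -12).
With w = (-6, -12, -5) − (-12, 4, -3) = (6, -16, -2), w · n = -182.
Since n ≠ 0 the lines are not parallel, and w · n = -182 ≠ 0 so they do not intersect; hence they are skew.
Distance = |w · n| / |n| = |-182| / √290 ≈ 10.69.

10.69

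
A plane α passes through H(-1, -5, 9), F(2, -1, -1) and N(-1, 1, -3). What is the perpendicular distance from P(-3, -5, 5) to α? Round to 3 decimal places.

2.286

HF = (3, 4, -10), HN = (0, 6, -12); a normal to α is HF × HN = (12, 36, 18).
Using H: α has equation 12x + 36y + 18z = -30.
n·P − d = (12)·(-3) + (36)·(-5) + (18)·(5) − (-30) = -96; |n| = √1764.
Distance = |-96| / √1764 = 96/√1764 ≈ 2.286.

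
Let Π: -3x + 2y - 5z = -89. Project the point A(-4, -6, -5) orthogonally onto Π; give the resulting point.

(5, -12, 10)

Foot = A − λn with λ = (n·A − d)/|n|² = (25 − (-89))/38 = 3.
Foot = (-4, -6, -5) − 3·(-3, 2, -5) = (5, -12, 10).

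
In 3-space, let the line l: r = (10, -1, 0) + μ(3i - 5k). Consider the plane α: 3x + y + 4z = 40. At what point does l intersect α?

(7, -1, 5)

Substitute r = (10, -1, 0) + t(3, 0, -5) into the plane: 29 + (-11)t = 40, so t = -1.
Intersection: (10, -1, 0) + (-1)·(3, 0, -5) = (7, -1, 5).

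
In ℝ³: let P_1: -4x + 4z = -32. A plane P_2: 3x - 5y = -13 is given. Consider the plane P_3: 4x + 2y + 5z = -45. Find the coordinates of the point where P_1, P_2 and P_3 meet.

(-1, 2, -9)

Solving the 3×3 linear system -4x + 4z = -32, 3x - 5y = -13, 4x + 2y + 5z = -45 (e.g. by elimination or Cramer's rule, determinant = 204) gives (-1, 2, -9).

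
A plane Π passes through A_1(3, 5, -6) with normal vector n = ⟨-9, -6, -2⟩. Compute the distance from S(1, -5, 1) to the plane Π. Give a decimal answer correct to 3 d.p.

5.818

Π: n·r = n·A_1 gives -9x - 6y - 2z = -45.
n·S − d = (-9)·(1) + (-6)·(-5) + (-2)·(1) − (-45) = 64; |n| = √121.
Distance = |64| / √121 = 64/√121 ≈ 5.818.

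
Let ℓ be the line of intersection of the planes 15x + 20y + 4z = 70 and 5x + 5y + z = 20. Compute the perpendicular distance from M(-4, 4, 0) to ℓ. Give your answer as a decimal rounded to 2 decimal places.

Direction of ℓ: (15, 20, 4) × (5, 5, 1) = (0, 5, -25).
A point on ℓ: solving the two plane equations with y = 1 gives (2, 1, 5).
Taking (2, 1, 5) on ℓ with direction v = (0, 5, -25): w = M − (2, 1, 5) = (-6, 3, -5), and w × v = (-50, -150, -30).
Distance = |w × v| / |v| = √25900 / √650 ≈ 6.31.

6.31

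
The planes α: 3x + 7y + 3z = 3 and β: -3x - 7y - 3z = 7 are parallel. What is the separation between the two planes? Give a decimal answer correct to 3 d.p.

Rescale β by 1/(-1): 3x + 7y + 3z = -7. Then distance = |3 − (-7)| / √67 ≈ 1.222.

1.222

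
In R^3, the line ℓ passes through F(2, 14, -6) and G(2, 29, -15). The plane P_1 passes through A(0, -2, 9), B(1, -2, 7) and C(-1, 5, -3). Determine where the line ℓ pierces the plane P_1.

A direction vector for ℓ is G − F = (0, 15, -9).
AB = (1, 0, -2), AC = (-1, 7, -12); a normal to P_1 is AB × AC = (14, 14, 7).
Using A: P_1 has equation 14x + 14y + 7z = 35.
Substitute r = (2, 14, -6) + t(0, 15, -9) into the plane: 182 + 147t = 35, so t = -1.
Intersection: (2, 14, -6) + (-1)·(0, 15, -9) = (2, -1, 3).

(2, -1, 3)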